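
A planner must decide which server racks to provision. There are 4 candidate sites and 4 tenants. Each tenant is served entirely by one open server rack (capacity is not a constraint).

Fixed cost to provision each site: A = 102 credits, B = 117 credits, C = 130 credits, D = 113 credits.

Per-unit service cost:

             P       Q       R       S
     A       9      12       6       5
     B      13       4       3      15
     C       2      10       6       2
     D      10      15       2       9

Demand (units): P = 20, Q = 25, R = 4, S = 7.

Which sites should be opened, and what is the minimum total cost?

For any fixed open set, each tenant goes to its cheapest open site; total = fixed + service.
{B, C}: P→C 2·20=40, Q→B 4·25=100, R→B 3·4=12, S→C 2·7=14. Service 166; fixed 247; total 413.
{C}: service 328 + fixed 130 = 458
{A, B, C}: service 166 + fixed 349 = 515
{A, B, C, D}: P→C 2·20=40, Q→B 4·25=100, R→D 2·4=8, S→C 2·7=14. Service 162; fixed 462; total 624.
(All 15 nonempty subsets were checked; B and C is lowest.)

Open B and C; minimum total cost 413.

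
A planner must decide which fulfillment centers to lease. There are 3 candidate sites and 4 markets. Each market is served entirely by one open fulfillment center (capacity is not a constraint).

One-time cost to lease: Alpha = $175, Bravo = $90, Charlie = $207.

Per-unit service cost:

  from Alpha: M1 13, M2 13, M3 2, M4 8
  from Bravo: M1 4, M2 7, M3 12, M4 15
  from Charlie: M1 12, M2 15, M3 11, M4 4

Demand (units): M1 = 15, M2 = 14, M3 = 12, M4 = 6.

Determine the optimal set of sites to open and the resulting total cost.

For any fixed open set, each market goes to its cheapest open site; total = fixed + service.
{Bravo}: M1→Bravo 4·15=60, M2→Bravo 7·14=98, M3→Bravo 12·12=144, M4→Bravo 15·6=90. Service 392; fixed 90; total 482.
{Alpha, Bravo}: M1→Bravo 4·15=60, M2→Bravo 7·14=98, M3→Alpha 2·12=24, M4→Alpha 8·6=48. Service 230; fixed 265; total 495.
{Bravo, Charlie}: service 314 + fixed 297 = 611
{Alpha, Bravo, Charlie}: service 206 + fixed 472 = 678
No other subset beats 482.

Open Bravo only; minimum total cost 482.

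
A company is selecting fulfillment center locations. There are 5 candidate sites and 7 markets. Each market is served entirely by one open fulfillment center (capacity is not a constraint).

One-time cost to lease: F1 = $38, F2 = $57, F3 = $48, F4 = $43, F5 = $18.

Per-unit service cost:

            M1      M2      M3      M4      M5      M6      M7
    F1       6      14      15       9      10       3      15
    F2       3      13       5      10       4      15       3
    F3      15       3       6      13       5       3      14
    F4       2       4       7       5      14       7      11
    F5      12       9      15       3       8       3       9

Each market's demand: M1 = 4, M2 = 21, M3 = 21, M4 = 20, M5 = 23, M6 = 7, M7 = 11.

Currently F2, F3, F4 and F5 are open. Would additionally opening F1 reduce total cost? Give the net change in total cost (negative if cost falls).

No — net change +38 (cost rises by 38).

Current service cost with {F2, F3, F4, F5}: 382.
Adding F1: each market re-picks its cheapest; new service cost 382, saving 0.
Extra fixed cost: 38. Net change = 38 − 0 = 38.
(Totals: 548 → 586.)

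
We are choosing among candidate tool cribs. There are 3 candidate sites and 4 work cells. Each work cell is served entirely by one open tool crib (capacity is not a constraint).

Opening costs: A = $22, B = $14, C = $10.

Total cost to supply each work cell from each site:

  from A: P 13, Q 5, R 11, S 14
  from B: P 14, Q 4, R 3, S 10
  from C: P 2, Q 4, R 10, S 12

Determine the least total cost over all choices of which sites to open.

Minimum total cost: 38

For any fixed open set, each work cell goes to its cheapest open site; total = fixed + service.
{C}: P→C 2, Q→C 4, R→C 10, S→C 12. Service 28; fixed 10; total 38.
{B, C}: service 19 + fixed 24 = 43
{B}: service 31 + fixed 14 = 45
{A, B, C}: service 19 + fixed 46 = 65
No other subset beats 38.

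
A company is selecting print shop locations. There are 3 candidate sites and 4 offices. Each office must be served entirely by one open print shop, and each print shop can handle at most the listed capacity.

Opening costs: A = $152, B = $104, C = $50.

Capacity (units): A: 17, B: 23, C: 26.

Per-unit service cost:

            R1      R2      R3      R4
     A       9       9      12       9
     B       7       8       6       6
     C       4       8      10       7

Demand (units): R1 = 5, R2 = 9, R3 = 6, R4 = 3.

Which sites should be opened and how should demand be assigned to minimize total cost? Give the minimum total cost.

Open {C}: R1→C 4·5=20, R2→C 8·9=72, R3→C 10·6=60, R4→C 7·3=21.
Loads: C carries 23/26. Service 173; fixed 50; total 223.
Next best feasible plan costs 265.

Minimum total cost: 223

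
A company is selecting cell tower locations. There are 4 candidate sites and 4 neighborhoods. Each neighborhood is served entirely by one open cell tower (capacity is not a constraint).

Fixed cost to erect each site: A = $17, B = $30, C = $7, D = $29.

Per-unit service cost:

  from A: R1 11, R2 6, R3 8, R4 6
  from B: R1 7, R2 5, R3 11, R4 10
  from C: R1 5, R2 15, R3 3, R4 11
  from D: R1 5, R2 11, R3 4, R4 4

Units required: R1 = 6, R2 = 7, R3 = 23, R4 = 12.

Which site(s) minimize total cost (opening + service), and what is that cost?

Open A and C; minimum total cost 237.

For any fixed open set, each neighborhood goes to its cheapest open site; total = fixed + service.
{A, C}: R1→C 5·6=30, R2→A 6·7=42, R3→C 3·23=69, R4→A 6·12=72. Service 213; fixed 24; total 237.
{A, C, D}: service 189 + fixed 53 = 242
{B, C, D}: R1→C 5·6=30, R2→B 5·7=35, R3→C 3·23=69, R4→D 4·12=48. Service 182; fixed 66; total 248.
{A, B, C, D}: R1→C 5·6=30, R2→B 5·7=35, R3→C 3·23=69, R4→D 4·12=48. Service 182; fixed 83; total 265.
No other subset beats 237.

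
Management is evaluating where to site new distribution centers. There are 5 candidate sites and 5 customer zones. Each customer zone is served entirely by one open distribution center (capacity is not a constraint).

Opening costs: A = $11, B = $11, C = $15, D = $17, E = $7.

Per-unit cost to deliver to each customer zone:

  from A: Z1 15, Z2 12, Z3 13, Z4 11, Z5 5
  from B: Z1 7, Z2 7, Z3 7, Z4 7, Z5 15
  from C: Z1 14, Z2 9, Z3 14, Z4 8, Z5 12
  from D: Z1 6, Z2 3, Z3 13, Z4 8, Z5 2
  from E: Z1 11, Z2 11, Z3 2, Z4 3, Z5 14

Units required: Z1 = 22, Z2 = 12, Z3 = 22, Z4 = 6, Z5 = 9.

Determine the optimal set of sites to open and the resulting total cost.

For any fixed open set, each customer zone goes to its cheapest open site; total = fixed + service.
{D, E}: Z1→D 6·22=132, Z2→D 3·12=36, Z3→E 2·22=44, Z4→E 3·6=18, Z5→D 2·9=18. Service 248; fixed 24; total 272.
{A, D, E}: Z1→D 6·22=132, Z2→D 3·12=36, Z3→E 2·22=44, Z4→E 3·6=18, Z5→D 2·9=18. Service 248; fixed 35; total 283.
{B, D, E}: service 248 + fixed 35 = 283
{A, B, C, D, E}: service 248 + fixed 61 = 309
No other subset beats 272.

Open D and E; minimum total cost 272.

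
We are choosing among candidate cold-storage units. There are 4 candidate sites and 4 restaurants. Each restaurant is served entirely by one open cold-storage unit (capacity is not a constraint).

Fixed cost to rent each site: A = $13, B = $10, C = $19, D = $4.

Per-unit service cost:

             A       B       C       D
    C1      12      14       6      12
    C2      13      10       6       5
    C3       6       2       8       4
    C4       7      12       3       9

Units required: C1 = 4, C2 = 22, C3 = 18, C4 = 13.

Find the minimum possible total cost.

For any fixed open set, each restaurant goes to its cheapest open site; total = fixed + service.
{B, C, D}: C1→C 6·4=24, C2→D 5·22=110, C3→B 2·18=36, C4→C 3·13=39. Service 209; fixed 33; total 242.
{A, B, C, D}: C1→C 6·4=24, C2→D 5·22=110, C3→B 2·18=36, C4→C 3·13=39. Service 209; fixed 46; total 255.
{B, C}: service 231 + fixed 29 = 260
{D}: C1→D 12·4=48, C2→D 5·22=110, C3→D 4·18=72, C4→D 9·13=117. Service 347; fixed 4; total 351.
No other subset beats 242.

Minimum total cost: 242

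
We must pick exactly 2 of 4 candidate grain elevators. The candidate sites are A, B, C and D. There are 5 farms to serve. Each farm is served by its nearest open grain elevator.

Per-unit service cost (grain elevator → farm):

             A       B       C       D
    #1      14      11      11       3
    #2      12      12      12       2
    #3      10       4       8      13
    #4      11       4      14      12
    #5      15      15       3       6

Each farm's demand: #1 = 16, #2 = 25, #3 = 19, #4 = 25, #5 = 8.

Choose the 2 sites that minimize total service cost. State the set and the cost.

Choose B and D; total service cost 322.

With exactly 2 open, each farm uses its cheapest among the chosen.
{B, D}: #1→D 3·16=48, #2→D 2·25=50, #3→B 4·19=76, #4→B 4·25=100, #5→D 6·8=48. Service cost 322.
{C, D}: service cost 574
{A, D}: service cost 611
Among all 6 size-2 choices, {B, D} is lowest.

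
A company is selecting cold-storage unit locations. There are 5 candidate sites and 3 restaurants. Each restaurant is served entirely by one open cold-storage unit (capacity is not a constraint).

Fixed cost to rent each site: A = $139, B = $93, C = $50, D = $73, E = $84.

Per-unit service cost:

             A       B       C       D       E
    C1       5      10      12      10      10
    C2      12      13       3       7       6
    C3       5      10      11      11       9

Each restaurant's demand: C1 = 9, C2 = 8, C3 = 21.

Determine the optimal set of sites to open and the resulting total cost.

Open A and C; minimum total cost 363.

For any fixed open set, each restaurant goes to its cheapest open site; total = fixed + service.
{A, C}: C1→A 5·9=45, C2→C 3·8=24, C3→A 5·21=105. Service 174; fixed 189; total 363.
{A}: C1→A 5·9=45, C2→A 12·8=96, C3→A 5·21=105. Service 246; fixed 139; total 385.
{E}: C1→E 10·9=90, C2→E 6·8=48, C3→E 9·21=189. Service 327; fixed 84; total 411.
{A, B, C, D, E}: C1→A 5·9=45, C2→C 3·8=24, C3→A 5·21=105. Service 174; fixed 439; total 613.
No other subset beats 363.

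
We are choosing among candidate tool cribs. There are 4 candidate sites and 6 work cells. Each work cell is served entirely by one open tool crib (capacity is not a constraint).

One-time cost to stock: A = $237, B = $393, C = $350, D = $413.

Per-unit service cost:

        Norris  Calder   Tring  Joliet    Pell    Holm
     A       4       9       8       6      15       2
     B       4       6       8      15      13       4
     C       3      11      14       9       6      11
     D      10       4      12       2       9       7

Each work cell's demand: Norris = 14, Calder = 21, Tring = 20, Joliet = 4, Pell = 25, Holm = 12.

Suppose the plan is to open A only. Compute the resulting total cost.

Each work cell is assigned to its cheapest site among the open ones.
{A}: Norris→A 4·14=56, Calder→A 9·21=189, Tring→A 8·20=160, Joliet→A 6·4=24, Pell→A 15·25=375, Holm→A 2·12=24. Service 828; fixed 237; total 1065.

Total cost: 1065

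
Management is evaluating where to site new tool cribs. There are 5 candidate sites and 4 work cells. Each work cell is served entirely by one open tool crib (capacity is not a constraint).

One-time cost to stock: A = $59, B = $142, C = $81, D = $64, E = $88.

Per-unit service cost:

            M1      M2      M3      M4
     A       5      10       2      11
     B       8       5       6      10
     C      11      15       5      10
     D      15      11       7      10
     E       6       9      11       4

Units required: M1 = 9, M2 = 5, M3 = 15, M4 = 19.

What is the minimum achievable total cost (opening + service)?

For any fixed open set, each work cell goes to its cheapest open site; total = fixed + service.
{A, E}: M1→A 5·9=45, M2→E 9·5=45, M3→A 2·15=30, M4→E 4·19=76. Service 196; fixed 147; total 343.
{A}: service 334 + fixed 59 = 393
{A, D, E}: service 196 + fixed 211 = 407
{A, B, C, D, E}: M1→A 5·9=45, M2→B 5·5=25, M3→A 2·15=30, M4→E 4·19=76. Service 176; fixed 434; total 610.
No other subset beats 343.

Minimum total cost: 343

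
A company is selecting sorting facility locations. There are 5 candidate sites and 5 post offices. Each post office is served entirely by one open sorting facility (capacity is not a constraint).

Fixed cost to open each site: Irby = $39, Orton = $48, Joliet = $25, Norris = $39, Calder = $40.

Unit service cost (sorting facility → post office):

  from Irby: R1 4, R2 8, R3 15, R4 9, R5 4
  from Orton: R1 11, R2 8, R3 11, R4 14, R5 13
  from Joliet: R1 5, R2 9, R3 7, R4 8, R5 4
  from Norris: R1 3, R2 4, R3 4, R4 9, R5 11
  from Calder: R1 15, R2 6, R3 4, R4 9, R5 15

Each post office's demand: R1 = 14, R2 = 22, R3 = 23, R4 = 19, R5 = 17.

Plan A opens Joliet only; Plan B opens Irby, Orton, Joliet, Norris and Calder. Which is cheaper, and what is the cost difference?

Plan B is cheaper by 41.

Plan A: {Joliet}: R1→Joliet 5·14=70, R2→Joliet 9·22=198, R3→Joliet 7·23=161, R4→Joliet 8·19=152, R5→Joliet 4·17=68. Service 649; fixed 25; total 674.
Plan B: {Irby, Orton, Joliet, Norris, Calder}: R1→Norris 3·14=42, R2→Norris 4·22=88, R3→Norris 4·23=92, R4→Joliet 8·19=152, R5→Irby 4·17=68. Service 442; fixed 191; total 633.
Difference: |674 − 633| = 41.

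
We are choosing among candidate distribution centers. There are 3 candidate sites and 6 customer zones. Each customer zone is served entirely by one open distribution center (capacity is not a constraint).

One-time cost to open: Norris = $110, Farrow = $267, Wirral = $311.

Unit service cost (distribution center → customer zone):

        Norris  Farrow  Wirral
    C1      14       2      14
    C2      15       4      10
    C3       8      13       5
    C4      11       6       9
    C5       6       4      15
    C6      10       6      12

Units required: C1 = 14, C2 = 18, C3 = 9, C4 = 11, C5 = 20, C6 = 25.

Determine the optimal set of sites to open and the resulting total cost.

For any fixed open set, each customer zone goes to its cheapest open site; total = fixed + service.
{Farrow}: C1→Farrow 2·14=28, C2→Farrow 4·18=72, C3→Farrow 13·9=117, C4→Farrow 6·11=66, C5→Farrow 4·20=80, C6→Farrow 6·25=150. Service 513; fixed 267; total 780.
{Norris, Farrow}: service 468 + fixed 377 = 845
{Farrow, Wirral}: service 441 + fixed 578 = 1019
{Norris, Farrow, Wirral}: C1→Farrow 2·14=28, C2→Farrow 4·18=72, C3→Wirral 5·9=45, C4→Farrow 6·11=66, C5→Farrow 4·20=80, C6→Farrow 6·25=150. Service 441; fixed 688; total 1129.
No other subset beats 780.

Open Farrow only; minimum total cost 780.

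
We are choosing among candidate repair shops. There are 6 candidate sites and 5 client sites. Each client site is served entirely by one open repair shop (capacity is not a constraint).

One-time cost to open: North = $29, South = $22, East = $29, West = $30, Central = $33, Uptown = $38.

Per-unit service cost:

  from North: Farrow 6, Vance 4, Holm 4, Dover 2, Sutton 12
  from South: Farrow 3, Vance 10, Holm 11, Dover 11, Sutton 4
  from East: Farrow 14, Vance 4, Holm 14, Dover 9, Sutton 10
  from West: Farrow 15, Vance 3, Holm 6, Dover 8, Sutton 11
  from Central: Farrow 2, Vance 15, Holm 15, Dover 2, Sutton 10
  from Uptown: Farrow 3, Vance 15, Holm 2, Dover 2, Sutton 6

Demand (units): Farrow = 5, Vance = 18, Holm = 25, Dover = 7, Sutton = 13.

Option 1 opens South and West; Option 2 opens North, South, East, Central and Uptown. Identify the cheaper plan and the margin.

Option 1: {South, West}: Farrow→South 3·5=15, Vance→West 3·18=54, Holm→West 6·25=150, Dover→West 8·7=56, Sutton→South 4·13=52. Service 327; fixed 52; total 379.
Option 2: {North, South, East, Central, Uptown}: Farrow→Central 2·5=10, Vance→North 4·18=72, Holm→Uptown 2·25=50, Dover→North 2·7=14, Sutton→South 4·13=52. Service 198; fixed 151; total 349.
Difference: |379 − 349| = 30.

Option 2 is cheaper by 30.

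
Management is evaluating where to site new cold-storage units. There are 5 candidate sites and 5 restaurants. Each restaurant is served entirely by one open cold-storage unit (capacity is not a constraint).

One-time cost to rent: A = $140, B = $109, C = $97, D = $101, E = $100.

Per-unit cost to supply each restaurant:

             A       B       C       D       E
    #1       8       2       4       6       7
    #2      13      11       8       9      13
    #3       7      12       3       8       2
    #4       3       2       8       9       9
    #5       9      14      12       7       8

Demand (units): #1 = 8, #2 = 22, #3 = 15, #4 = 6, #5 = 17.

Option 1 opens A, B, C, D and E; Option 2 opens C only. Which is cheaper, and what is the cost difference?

Option 1: {A, B, C, D, E}: #1→B 2·8=16, #2→C 8·22=176, #3→E 2·15=30, #4→B 2·6=12, #5→D 7·17=119. Service 353; fixed 547; total 900.
Option 2: {C}: #1→C 4·8=32, #2→C 8·22=176, #3→C 3·15=45, #4→C 8·6=48, #5→C 12·17=204. Service 505; fixed 97; total 602.
Difference: |900 − 602| = 298.

Option 2 is cheaper by 298.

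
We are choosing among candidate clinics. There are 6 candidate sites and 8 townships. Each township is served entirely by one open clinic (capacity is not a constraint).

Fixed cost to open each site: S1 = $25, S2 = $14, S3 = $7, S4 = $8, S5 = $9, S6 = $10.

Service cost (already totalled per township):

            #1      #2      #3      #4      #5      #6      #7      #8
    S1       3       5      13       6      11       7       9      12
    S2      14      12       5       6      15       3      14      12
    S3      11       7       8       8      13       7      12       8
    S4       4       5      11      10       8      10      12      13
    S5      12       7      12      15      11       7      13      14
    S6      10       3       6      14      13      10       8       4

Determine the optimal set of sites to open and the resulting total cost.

For any fixed open set, each township goes to its cheapest open site; total = fixed + service.
{S4, S6}: #1→S4 4, #2→S6 3, #3→S6 6, #4→S4 10, #5→S4 8, #6→S4 10, #7→S6 8, #8→S6 4. Service 53; fixed 18; total 71.
{S2, S4, S6}: service 41 + fixed 32 = 73
{S3, S4, S6}: service 48 + fixed 25 = 73
{S1, S2, S3, S4, S5, S6}: #1→S1 3, #2→S6 3, #3→S2 5, #4→S1 6, #5→S4 8, #6→S2 3, #7→S6 8, #8→S6 4. Service 40; fixed 73; total 113.
No other subset beats 71.

Open S4 and S6; minimum total cost 71.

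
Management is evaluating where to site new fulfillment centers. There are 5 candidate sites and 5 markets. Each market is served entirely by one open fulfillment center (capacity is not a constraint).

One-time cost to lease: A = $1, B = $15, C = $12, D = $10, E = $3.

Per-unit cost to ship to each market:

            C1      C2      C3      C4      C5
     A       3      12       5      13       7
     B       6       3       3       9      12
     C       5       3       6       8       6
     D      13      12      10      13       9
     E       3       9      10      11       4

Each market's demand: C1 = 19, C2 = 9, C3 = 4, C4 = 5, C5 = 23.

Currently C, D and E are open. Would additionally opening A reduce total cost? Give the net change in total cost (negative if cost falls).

Current service cost with {C, D, E}: 240.
Adding A: each market re-picks its cheapest; new service cost 236, saving 4.
Extra fixed cost: 1. Net change = 1 − 4 = -3.
(Totals: 265 → 262.)

Yes — net change −3 (cost falls by 3).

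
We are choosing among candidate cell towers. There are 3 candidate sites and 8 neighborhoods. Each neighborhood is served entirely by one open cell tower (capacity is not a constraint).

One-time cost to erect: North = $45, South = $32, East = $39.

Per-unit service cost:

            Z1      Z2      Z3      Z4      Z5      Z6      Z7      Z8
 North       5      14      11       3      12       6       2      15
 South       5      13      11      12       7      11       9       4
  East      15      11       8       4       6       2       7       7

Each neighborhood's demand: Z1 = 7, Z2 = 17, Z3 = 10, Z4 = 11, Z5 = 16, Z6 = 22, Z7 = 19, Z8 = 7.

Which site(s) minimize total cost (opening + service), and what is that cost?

Open North and East; minimum total cost 646.

For any fixed open set, each neighborhood goes to its cheapest open site; total = fixed + service.
{North, East}: Z1→North 5·7=35, Z2→East 11·17=187, Z3→East 8·10=80, Z4→North 3·11=33, Z5→East 6·16=96, Z6→East 2·22=44, Z7→North 2·19=38, Z8→East 7·7=49. Service 562; fixed 84; total 646.
{North, South, East}: Z1→North 5·7=35, Z2→East 11·17=187, Z3→East 8·10=80, Z4→North 3·11=33, Z5→East 6·16=96, Z6→East 2·22=44, Z7→North 2·19=38, Z8→South 4·7=28. Service 541; fixed 116; total 657.
{South, East}: Z1→South 5·7=35, Z2→East 11·17=187, Z3→East 8·10=80, Z4→East 4·11=44, Z5→East 6·16=96, Z6→East 2·22=44, Z7→East 7·19=133, Z8→South 4·7=28. Service 647; fixed 71; total 718.
{South}: Z1→South 5·7=35, Z2→South 13·17=221, Z3→South 11·10=110, Z4→South 12·11=132, Z5→South 7·16=112, Z6→South 11·22=242, Z7→South 9·19=171, Z8→South 4·7=28. Service 1051; fixed 32; total 1083.
No other subset beats 646.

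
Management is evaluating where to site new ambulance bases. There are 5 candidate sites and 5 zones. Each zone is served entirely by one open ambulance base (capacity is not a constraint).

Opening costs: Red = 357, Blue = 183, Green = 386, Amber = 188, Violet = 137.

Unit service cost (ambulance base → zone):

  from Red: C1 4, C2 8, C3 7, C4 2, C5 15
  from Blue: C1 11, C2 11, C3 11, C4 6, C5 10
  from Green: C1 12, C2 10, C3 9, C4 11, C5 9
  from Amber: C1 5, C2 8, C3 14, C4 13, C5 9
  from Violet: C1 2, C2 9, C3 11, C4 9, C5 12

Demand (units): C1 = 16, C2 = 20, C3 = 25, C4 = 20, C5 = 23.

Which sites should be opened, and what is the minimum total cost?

For any fixed open set, each zone goes to its cheapest open site; total = fixed + service.
{Violet}: C1→Violet 2·16=32, C2→Violet 9·20=180, C3→Violet 11·25=275, C4→Violet 9·20=180, C5→Violet 12·23=276. Service 943; fixed 137; total 1080.
{Red}: C1→Red 4·16=64, C2→Red 8·20=160, C3→Red 7·25=175, C4→Red 2·20=40, C5→Red 15·23=345. Service 784; fixed 357; total 1141.
{Blue, Violet}: service 837 + fixed 320 = 1157
{Red, Blue, Green, Amber, Violet}: C1→Violet 2·16=32, C2→Red 8·20=160, C3→Red 7·25=175, C4→Red 2·20=40, C5→Green 9·23=207. Service 614; fixed 1251; total 1865.
No other subset beats 1080.

Open Violet only; minimum total cost 1080.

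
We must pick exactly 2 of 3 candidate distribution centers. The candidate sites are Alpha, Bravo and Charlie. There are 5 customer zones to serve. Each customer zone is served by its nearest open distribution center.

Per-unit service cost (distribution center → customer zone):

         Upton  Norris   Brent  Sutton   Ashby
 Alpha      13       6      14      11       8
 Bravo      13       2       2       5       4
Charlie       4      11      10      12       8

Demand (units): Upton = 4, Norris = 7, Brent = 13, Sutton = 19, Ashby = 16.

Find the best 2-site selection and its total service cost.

With exactly 2 open, each customer zone uses its cheapest among the chosen.
{Bravo, Charlie}: Upton→Charlie 4·4=16, Norris→Bravo 2·7=14, Brent→Bravo 2·13=26, Sutton→Bravo 5·19=95, Ashby→Bravo 4·16=64. Service cost 215.
{Alpha, Bravo}: service cost 251
{Alpha, Charlie}: service cost 525
Among all 3 size-2 choices, {Bravo, Charlie} is lowest.

Choose Bravo and Charlie; total service cost 215.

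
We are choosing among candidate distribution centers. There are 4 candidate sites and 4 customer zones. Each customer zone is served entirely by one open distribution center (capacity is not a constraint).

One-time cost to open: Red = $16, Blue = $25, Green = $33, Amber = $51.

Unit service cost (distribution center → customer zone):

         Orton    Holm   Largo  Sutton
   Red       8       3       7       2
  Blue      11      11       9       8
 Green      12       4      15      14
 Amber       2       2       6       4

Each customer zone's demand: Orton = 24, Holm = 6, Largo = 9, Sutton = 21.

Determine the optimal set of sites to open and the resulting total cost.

For any fixed open set, each customer zone goes to its cheapest open site; total = fixed + service.
{Red, Amber}: Orton→Amber 2·24=48, Holm→Amber 2·6=12, Largo→Amber 6·9=54, Sutton→Red 2·21=42. Service 156; fixed 67; total 223.
{Red, Blue, Amber}: Orton→Amber 2·24=48, Holm→Amber 2·6=12, Largo→Amber 6·9=54, Sutton→Red 2·21=42. Service 156; fixed 92; total 248.
{Amber}: Orton→Amber 2·24=48, Holm→Amber 2·6=12, Largo→Amber 6·9=54, Sutton→Amber 4·21=84. Service 198; fixed 51; total 249.
{Red, Blue, Green, Amber}: service 156 + fixed 125 = 281
(All 15 nonempty subsets were checked; Red and Amber is lowest.)

Open Red and Amber; minimum total cost 223.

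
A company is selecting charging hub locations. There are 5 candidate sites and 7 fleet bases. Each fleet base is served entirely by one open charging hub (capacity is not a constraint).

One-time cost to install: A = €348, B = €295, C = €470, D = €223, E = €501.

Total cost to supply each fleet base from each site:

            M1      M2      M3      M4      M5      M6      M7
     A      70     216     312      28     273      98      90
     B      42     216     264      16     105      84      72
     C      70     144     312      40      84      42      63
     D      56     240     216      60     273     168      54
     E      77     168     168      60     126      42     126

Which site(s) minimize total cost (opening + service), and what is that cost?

Open B only; minimum total cost 1094.

For any fixed open set, each fleet base goes to its cheapest open site; total = fixed + service.
{B}: M1→B 42, M2→B 216, M3→B 264, M4→B 16, M5→B 105, M6→B 84, M7→B 72. Service 799; fixed 295; total 1094.
{C}: M1→C 70, M2→C 144, M3→C 312, M4→C 40, M5→C 84, M6→C 42, M7→C 63. Service 755; fixed 470; total 1225.
{B, D}: M1→B 42, M2→B 216, M3→D 216, M4→B 16, M5→B 105, M6→B 84, M7→D 54. Service 733; fixed 518; total 1251.
{A, B, C, D, E}: service 550 + fixed 1837 = 2387
No other subset beats 1094.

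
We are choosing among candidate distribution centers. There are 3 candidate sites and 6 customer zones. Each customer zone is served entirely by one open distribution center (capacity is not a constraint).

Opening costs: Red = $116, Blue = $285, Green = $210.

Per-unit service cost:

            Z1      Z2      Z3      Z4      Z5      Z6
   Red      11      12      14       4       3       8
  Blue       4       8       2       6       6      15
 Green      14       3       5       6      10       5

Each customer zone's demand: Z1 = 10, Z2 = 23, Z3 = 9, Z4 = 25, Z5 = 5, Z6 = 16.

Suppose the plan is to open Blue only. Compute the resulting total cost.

Total cost: 947

Each customer zone is assigned to its cheapest site among the open ones.
{Blue}: Z1→Blue 4·10=40, Z2→Blue 8·23=184, Z3→Blue 2·9=18, Z4→Blue 6·25=150, Z5→Blue 6·5=30, Z6→Blue 15·16=240. Service 662; fixed 285; total 947.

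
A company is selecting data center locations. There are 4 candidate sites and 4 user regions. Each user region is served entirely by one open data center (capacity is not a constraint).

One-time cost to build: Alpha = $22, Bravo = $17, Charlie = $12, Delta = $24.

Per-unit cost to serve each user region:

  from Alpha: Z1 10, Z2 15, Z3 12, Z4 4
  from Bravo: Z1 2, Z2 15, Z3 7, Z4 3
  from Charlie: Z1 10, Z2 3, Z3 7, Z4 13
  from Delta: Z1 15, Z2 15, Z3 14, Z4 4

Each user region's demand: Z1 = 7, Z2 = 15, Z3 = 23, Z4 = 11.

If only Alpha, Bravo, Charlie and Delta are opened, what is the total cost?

Total cost: 328

Each user region is assigned to its cheapest site among the open ones.
{Alpha, Bravo, Charlie, Delta}: Z1→Bravo 2·7=14, Z2→Charlie 3·15=45, Z3→Bravo 7·23=161, Z4→Bravo 3·11=33. Service 253; fixed 75; total 328.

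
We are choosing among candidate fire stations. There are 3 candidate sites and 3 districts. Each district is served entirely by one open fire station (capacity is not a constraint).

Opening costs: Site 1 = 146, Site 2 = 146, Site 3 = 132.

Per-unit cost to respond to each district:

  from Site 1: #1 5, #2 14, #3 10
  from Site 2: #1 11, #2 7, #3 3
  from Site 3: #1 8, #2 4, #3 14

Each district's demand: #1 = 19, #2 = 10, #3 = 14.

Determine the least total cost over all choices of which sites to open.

For any fixed open set, each district goes to its cheapest open site; total = fixed + service.
{Site 2}: #1→Site 2 11·19=209, #2→Site 2 7·10=70, #3→Site 2 3·14=42. Service 321; fixed 146; total 467.
{Site 1, Site 2}: service 207 + fixed 292 = 499
{Site 2, Site 3}: service 234 + fixed 278 = 512
{Site 1, Site 2, Site 3}: service 177 + fixed 424 = 601
(All 7 nonempty subsets were checked; Site 2 only is lowest.)

Minimum total cost: 467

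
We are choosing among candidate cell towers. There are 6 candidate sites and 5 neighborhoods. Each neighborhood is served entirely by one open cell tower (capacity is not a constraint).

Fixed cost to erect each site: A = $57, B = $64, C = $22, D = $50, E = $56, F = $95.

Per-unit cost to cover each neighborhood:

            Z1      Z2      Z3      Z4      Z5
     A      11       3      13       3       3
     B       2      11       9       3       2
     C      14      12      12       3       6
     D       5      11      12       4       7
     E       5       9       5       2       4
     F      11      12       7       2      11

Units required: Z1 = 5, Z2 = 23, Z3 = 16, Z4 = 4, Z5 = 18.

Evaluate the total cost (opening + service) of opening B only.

Total cost: 519

Each neighborhood is assigned to its cheapest site among the open ones.
{B}: Z1→B 2·5=10, Z2→B 11·23=253, Z3→B 9·16=144, Z4→B 3·4=12, Z5→B 2·18=36. Service 455; fixed 64; total 519.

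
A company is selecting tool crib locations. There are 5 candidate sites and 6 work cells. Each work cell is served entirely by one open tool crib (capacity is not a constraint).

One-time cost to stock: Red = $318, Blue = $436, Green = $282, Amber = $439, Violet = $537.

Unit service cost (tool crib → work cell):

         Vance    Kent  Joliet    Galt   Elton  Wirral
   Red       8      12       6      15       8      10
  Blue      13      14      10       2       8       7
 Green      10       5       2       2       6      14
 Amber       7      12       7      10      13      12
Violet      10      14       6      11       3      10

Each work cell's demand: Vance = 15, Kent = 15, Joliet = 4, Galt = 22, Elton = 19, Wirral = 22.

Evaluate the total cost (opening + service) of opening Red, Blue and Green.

Each work cell is assigned to its cheapest site among the open ones.
{Red, Blue, Green}: Vance→Red 8·15=120, Kent→Green 5·15=75, Joliet→Green 2·4=8, Galt→Blue 2·22=44, Elton→Green 6·19=114, Wirral→Blue 7·22=154. Service 515; fixed 1036; total 1551.

Total cost: 1551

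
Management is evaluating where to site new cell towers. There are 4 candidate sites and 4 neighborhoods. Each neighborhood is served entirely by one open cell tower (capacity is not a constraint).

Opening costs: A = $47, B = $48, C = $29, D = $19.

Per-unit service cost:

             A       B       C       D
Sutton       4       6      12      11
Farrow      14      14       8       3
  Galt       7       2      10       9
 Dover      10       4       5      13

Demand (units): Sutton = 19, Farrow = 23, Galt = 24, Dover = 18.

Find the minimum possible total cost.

Minimum total cost: 370

For any fixed open set, each neighborhood goes to its cheapest open site; total = fixed + service.
{B, D}: Sutton→B 6·19=114, Farrow→D 3·23=69, Galt→B 2·24=48, Dover→B 4·18=72. Service 303; fixed 67; total 370.
{A, B, D}: service 265 + fixed 114 = 379
{B, C, D}: service 303 + fixed 96 = 399
{A, B, C, D}: service 265 + fixed 143 = 408
No other subset beats 370.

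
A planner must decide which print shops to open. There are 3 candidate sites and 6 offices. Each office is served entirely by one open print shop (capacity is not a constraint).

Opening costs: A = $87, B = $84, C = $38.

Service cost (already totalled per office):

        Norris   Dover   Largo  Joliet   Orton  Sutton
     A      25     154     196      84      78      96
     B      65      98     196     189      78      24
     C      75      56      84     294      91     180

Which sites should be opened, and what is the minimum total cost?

For any fixed open set, each office goes to its cheapest open site; total = fixed + service.
{A, C}: Norris→A 25, Dover→C 56, Largo→C 84, Joliet→A 84, Orton→A 78, Sutton→A 96. Service 423; fixed 125; total 548.
{A, B, C}: Norris→A 25, Dover→C 56, Largo→C 84, Joliet→A 84, Orton→A 78, Sutton→B 24. Service 351; fixed 209; total 560.
{B, C}: service 496 + fixed 122 = 618
{C}: service 780 + fixed 38 = 818
No other subset beats 548.

Open A and C; minimum total cost 548.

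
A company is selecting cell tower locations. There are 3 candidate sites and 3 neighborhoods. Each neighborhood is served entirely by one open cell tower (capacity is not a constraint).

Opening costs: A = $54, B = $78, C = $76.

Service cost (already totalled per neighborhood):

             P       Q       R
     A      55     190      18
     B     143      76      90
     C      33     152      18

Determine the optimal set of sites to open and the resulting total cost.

Open C only; minimum total cost 279.

For any fixed open set, each neighborhood goes to its cheapest open site; total = fixed + service.
{C}: P→C 33, Q→C 152, R→C 18. Service 203; fixed 76; total 279.
{A, B}: service 149 + fixed 132 = 281
{B, C}: service 127 + fixed 154 = 281
{A, B, C}: P→C 33, Q→B 76, R→A 18. Service 127; fixed 208; total 335.
(All 7 nonempty subsets were checked; C only is lowest.)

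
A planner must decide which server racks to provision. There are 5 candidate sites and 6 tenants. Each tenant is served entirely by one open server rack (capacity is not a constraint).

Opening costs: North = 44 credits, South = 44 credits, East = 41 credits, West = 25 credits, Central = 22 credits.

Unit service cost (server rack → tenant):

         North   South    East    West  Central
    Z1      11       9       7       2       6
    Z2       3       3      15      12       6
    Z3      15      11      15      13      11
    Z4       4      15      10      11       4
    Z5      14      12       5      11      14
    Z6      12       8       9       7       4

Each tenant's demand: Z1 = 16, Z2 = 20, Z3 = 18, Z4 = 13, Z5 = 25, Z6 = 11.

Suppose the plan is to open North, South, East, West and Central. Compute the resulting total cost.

Each tenant is assigned to its cheapest site among the open ones.
{North, South, East, West, Central}: Z1→West 2·16=32, Z2→North 3·20=60, Z3→South 11·18=198, Z4→North 4·13=52, Z5→East 5·25=125, Z6→Central 4·11=44. Service 511; fixed 176; total 687.

Total cost: 687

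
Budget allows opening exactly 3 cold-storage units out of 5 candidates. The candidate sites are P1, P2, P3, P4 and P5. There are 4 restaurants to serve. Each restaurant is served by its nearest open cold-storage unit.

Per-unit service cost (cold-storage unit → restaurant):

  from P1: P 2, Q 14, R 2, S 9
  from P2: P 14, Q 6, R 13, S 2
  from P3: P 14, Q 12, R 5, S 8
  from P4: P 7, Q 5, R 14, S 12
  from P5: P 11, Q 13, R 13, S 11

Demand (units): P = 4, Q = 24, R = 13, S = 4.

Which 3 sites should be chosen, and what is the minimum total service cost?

Choose P1, P2 and P4; total service cost 162.

With exactly 3 open, each restaurant uses its cheapest among the chosen.
{P1, P2, P4}: P→P1 2·4=8, Q→P4 5·24=120, R→P1 2·13=26, S→P2 2·4=8. Service cost 162.
{P1, P2, P3}: service cost 186
{P1, P2, P5}: service cost 186
Among all 10 size-3 choices, {P1, P2, P4} is lowest.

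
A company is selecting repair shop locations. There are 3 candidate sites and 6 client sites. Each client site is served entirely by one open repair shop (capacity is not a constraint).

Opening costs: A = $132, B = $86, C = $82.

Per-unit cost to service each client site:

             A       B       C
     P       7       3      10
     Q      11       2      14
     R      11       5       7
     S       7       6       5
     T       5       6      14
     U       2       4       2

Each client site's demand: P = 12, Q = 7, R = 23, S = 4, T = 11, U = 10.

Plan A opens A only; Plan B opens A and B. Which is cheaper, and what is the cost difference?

Plan B is cheaper by 167.

Plan A: {A}: P→A 7·12=84, Q→A 11·7=77, R→A 11·23=253, S→A 7·4=28, T→A 5·11=55, U→A 2·10=20. Service 517; fixed 132; total 649.
Plan B: {A, B}: P→B 3·12=36, Q→B 2·7=14, R→B 5·23=115, S→B 6·4=24, T→A 5·11=55, U→A 2·10=20. Service 264; fixed 218; total 482.
Difference: |649 − 482| = 167.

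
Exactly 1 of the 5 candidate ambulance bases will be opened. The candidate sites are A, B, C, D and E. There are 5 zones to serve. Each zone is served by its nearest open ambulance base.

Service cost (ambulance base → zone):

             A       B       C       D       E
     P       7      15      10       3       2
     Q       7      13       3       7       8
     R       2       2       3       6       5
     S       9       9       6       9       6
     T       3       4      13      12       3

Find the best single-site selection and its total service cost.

Choose E only; total service cost 24.

With exactly 1 open, each zone uses its cheapest among the chosen.
{E}: P→E 2, Q→E 8, R→E 5, S→E 6, T→E 3. Service cost 24.
{A}: service cost 28
{C}: service cost 35
Among all 5 size-1 choices, {E} is lowest.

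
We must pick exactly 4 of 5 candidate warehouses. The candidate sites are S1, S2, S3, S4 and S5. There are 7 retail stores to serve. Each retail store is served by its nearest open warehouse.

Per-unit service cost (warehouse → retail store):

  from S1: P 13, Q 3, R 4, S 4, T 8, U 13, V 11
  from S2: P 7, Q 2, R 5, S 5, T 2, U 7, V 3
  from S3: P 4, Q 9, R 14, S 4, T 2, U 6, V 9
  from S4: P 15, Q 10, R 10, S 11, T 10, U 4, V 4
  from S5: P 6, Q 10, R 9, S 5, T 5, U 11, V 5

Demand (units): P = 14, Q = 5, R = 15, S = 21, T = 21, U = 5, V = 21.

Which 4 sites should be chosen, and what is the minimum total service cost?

Choose S1, S2, S3 and S4; total service cost 335.

With exactly 4 open, each retail store uses its cheapest among the chosen.
{S1, S2, S3, S4}: P→S3 4·14=56, Q→S2 2·5=10, R→S1 4·15=60, S→S1 4·21=84, T→S2 2·21=42, U→S4 4·5=20, V→S2 3·21=63. Service cost 335.
{S1, S2, S3, S5}: service cost 345
{S2, S3, S4, S5}: service cost 350
Among all 5 size-4 choices, {S1, S2, S3, S4} is lowest.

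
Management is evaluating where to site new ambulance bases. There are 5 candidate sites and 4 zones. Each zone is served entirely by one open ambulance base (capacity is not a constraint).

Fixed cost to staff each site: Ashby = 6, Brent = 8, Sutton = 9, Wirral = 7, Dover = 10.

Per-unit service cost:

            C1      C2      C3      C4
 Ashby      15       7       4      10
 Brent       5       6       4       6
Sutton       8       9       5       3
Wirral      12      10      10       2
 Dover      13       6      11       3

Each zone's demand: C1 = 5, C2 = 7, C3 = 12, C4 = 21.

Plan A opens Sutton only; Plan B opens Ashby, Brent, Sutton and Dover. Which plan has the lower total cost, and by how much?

Plan B is cheaper by 24.

Plan A: {Sutton}: C1→Sutton 8·5=40, C2→Sutton 9·7=63, C3→Sutton 5·12=60, C4→Sutton 3·21=63. Service 226; fixed 9; total 235.
Plan B: {Ashby, Brent, Sutton, Dover}: C1→Brent 5·5=25, C2→Brent 6·7=42, C3→Ashby 4·12=48, C4→Sutton 3·21=63. Service 178; fixed 33; total 211.
Difference: |235 − 211| = 24.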